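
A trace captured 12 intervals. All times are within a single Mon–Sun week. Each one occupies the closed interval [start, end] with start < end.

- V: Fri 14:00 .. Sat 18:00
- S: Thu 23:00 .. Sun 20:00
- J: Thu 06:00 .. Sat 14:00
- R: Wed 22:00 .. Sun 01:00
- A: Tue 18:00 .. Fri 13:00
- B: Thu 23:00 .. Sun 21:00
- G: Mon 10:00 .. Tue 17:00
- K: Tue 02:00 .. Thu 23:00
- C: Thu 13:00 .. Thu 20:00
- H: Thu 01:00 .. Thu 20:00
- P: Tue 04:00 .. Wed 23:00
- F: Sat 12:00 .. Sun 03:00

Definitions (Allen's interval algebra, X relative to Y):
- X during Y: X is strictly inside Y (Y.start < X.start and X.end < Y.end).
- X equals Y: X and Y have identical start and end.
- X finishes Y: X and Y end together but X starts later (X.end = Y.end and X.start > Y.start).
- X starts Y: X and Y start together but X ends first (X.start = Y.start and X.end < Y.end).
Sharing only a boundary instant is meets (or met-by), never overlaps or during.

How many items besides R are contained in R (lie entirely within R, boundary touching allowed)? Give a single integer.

4

Target R = [Wed 22:00, Sun 01:00].
A [Tue 18:00, Fri 13:00] → overlaps → no.
B [Thu 23:00, Sun 21:00] → overlapped-by → no.
C [Thu 13:00, Thu 20:00] → during → counts.
F [Sat 12:00, Sun 03:00] → overlapped-by → no.
G [Mon 10:00, Tue 17:00] → before → no.
H [Thu 01:00, Thu 20:00] → during → counts.
J [Thu 06:00, Sat 14:00] → during → counts.
K [Tue 02:00, Thu 23:00] → overlaps → no.
P [Tue 04:00, Wed 23:00] → overlaps → no.
S [Thu 23:00, Sun 20:00] → overlapped-by → no.
V [Fri 14:00, Sat 18:00] → during → counts.
Total: 4.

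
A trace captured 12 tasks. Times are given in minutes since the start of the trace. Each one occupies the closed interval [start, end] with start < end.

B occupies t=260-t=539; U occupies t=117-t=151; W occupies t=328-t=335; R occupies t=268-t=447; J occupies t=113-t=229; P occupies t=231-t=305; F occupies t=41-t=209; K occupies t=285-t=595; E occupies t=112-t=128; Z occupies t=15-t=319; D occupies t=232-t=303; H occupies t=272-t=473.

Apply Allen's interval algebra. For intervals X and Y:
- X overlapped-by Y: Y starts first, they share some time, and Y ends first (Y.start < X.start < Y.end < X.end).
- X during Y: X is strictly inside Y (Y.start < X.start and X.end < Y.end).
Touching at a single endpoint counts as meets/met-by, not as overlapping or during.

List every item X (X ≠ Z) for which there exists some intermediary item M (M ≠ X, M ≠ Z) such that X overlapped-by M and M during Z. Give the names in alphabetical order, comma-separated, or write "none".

B, H, J, K, R, U

Target Z = [t=15, t=319].
Intermediaries M with M during Z: D, E, F, J, P, U.
Via D — items with X overlapped-by D: B, H, K, R.
Via E — items with X overlapped-by E: J, U.
Via F — items with X overlapped-by F: J.
Via J — items with X overlapped-by J: none.
Via P — items with X overlapped-by P: B, H, K, R.
Via U — items with X overlapped-by U: none.
Union: B, H, J, K, R, U.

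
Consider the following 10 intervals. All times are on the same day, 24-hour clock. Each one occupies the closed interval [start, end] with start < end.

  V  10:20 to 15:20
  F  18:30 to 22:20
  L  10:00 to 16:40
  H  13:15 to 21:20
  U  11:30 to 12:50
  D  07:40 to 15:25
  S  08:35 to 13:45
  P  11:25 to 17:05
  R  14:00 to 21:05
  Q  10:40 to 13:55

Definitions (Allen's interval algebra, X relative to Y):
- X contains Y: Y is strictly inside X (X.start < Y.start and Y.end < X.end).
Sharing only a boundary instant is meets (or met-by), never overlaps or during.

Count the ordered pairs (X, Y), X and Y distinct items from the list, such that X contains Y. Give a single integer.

13

Checking all 90 ordered pairs for relation 'contains'; matching pairs in alphabetical order:
(D, Q): D contains Q ✓
(D, S): D contains S ✓
(D, U): D contains U ✓
(D, V): D contains V ✓
(H, R): H contains R ✓
(L, Q): L contains Q ✓
(L, U): L contains U ✓
(L, V): L contains V ✓
(P, U): P contains U ✓
(Q, U): Q contains U ✓
(S, U): S contains U ✓
(V, Q): V contains Q ✓
(V, U): V contains U ✓
Count: 13.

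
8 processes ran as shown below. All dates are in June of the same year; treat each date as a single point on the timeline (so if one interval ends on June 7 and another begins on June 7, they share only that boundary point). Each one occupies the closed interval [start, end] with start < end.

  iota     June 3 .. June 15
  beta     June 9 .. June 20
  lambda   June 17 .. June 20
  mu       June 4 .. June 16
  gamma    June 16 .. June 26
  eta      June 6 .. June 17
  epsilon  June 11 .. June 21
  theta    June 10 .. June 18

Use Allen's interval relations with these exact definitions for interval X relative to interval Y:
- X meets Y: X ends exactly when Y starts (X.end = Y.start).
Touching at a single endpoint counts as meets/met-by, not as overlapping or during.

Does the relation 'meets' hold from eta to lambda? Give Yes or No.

Yes

eta = [June 6, June 17], lambda = [June 17, June 20].
Actual relation of eta to lambda: meets.
Asked whether 'meets' holds → Yes.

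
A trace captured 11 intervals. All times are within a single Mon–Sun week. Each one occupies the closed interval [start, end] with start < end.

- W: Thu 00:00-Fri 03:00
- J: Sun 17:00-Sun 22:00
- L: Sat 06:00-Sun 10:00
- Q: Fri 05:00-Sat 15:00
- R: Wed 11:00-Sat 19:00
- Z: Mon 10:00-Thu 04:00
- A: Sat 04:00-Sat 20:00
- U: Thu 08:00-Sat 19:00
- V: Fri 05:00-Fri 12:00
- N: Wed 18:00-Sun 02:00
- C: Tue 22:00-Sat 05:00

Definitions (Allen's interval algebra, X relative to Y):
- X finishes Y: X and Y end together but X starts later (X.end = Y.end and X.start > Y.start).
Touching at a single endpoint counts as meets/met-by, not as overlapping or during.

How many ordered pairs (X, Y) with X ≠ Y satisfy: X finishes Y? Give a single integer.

Checking all 110 ordered pairs for relation 'finishes'; matching pairs in alphabetical order:
(U, R): U finishes R ✓
Count: 1.

1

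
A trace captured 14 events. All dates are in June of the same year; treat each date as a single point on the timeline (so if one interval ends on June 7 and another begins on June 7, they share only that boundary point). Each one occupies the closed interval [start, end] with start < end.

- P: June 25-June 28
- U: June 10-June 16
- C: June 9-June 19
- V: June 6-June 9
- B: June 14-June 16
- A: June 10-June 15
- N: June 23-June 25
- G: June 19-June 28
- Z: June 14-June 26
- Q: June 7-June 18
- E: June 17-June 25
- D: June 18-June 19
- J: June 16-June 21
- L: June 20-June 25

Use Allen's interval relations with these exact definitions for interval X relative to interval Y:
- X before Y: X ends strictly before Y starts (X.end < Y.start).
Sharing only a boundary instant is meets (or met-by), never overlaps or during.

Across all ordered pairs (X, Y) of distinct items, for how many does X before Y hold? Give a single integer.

Checking all 182 ordered pairs for relation 'before'; matching pairs in alphabetical order:
(A, D): A before D ✓
(A, E): A before E ✓
(A, G): A before G ✓
(A, J): A before J ✓
(A, L): A before L ✓
(A, N): A before N ✓
(A, P): A before P ✓
(B, D): B before D ✓
(B, E): B before E ✓
(B, G): B before G ✓
(B, L): B before L ✓
(B, N): B before N ✓
(B, P): B before P ✓
(C, L): C before L ✓
(C, N): C before N ✓
(C, P): C before P ✓
(D, L): D before L ✓
(D, N): D before N ✓
(D, P): D before P ✓
(J, N): J before N ✓
(J, P): J before P ✓
(Q, G): Q before G ✓
(Q, L): Q before L ✓
(Q, N): Q before N ✓
... plus 18 further pairs not listed.
Count: 42.

42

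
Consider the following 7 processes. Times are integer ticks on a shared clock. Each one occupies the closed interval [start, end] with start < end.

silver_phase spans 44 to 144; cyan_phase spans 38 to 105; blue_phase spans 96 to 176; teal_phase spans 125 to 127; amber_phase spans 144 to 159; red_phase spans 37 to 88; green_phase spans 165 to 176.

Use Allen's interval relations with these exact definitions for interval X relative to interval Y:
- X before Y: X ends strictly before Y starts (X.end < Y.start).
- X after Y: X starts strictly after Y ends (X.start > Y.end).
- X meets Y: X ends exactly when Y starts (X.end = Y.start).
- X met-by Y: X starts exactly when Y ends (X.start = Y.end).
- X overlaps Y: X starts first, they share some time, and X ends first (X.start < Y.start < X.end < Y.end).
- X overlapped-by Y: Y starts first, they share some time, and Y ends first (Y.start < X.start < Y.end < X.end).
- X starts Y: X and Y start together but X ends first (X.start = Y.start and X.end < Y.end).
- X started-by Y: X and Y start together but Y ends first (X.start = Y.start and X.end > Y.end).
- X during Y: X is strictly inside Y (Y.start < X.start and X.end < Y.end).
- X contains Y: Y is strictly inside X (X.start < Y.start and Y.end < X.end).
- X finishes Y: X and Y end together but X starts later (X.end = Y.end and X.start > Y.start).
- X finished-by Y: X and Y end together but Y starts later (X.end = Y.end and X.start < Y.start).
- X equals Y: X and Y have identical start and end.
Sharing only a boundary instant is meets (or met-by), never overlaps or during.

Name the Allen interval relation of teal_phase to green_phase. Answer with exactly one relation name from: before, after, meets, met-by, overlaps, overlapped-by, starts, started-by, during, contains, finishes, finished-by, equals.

before

teal_phase = [125, 127]; green_phase = [165, 176].
Compare endpoints: teal_phase.start < green_phase.start, teal_phase.start < green_phase.end, teal_phase.end < green_phase.start, teal_phase.end < green_phase.end.
That pattern is 'before'.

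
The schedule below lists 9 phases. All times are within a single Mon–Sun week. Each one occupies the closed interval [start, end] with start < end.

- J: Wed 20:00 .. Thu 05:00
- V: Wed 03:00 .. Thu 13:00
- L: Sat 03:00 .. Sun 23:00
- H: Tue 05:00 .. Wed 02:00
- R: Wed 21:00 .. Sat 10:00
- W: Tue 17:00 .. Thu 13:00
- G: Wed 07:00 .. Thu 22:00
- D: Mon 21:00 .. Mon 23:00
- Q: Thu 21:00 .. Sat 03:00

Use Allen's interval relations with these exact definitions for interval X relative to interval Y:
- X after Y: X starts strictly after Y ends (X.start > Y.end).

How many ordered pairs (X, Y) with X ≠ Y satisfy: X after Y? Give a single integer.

Checking all 72 ordered pairs for relation 'after'; matching pairs in alphabetical order:
(G, D): G after D ✓
(G, H): G after H ✓
(H, D): H after D ✓
(J, D): J after D ✓
(J, H): J after H ✓
(L, D): L after D ✓
(L, G): L after G ✓
(L, H): L after H ✓
(L, J): L after J ✓
(L, V): L after V ✓
(L, W): L after W ✓
(Q, D): Q after D ✓
(Q, H): Q after H ✓
(Q, J): Q after J ✓
(Q, V): Q after V ✓
(Q, W): Q after W ✓
(R, D): R after D ✓
(R, H): R after H ✓
(V, D): V after D ✓
(V, H): V after H ✓
(W, D): W after D ✓
Count: 21.

21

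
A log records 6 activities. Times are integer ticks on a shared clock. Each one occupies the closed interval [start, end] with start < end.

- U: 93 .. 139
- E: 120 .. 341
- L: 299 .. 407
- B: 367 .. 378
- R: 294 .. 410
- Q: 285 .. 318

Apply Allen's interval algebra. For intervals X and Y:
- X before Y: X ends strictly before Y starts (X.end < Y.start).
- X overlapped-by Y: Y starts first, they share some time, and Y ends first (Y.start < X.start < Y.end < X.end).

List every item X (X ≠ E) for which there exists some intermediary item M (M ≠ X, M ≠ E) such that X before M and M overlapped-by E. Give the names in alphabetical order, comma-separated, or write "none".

Target E = [120, 341].
Intermediaries M with M overlapped-by E: L, R.
Via L — items with X before L: U.
Via R — items with X before R: U.
Union: U.

U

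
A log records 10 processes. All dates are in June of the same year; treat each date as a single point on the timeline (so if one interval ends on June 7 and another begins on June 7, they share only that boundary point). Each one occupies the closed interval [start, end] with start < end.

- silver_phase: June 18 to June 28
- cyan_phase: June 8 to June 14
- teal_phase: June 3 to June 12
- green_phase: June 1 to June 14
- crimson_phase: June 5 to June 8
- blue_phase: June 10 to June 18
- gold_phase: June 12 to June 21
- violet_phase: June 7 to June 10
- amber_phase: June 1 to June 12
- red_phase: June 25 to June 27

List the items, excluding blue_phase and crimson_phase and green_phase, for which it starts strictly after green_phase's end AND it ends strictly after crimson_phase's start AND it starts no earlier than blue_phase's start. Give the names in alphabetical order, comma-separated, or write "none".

red_phase, silver_phase

Conditions: its start is strictly after green_phase's end (X.start > June 14) AND its end is strictly after crimson_phase's start (X.end > June 5) AND its start is no earlier than blue_phase's start (X.start >= June 10).
amber_phase: start June 1 > June 14? ✗; end June 12 > June 5? ✓; start June 1 >= June 10? ✗ → no.
cyan_phase: start June 8 > June 14? ✗; end June 14 > June 5? ✓; start June 8 >= June 10? ✗ → no.
gold_phase: start June 12 > June 14? ✗; end June 21 > June 5? ✓; start June 12 >= June 10? ✓ → no.
red_phase: start June 25 > June 14? ✓; end June 27 > June 5? ✓; start June 25 >= June 10? ✓ → yes.
silver_phase: start June 18 > June 14? ✓; end June 28 > June 5? ✓; start June 18 >= June 10? ✓ → yes.
teal_phase: start June 3 > June 14? ✗; end June 12 > June 5? ✓; start June 3 >= June 10? ✗ → no.
violet_phase: start June 7 > June 14? ✗; end June 10 > June 5? ✓; start June 7 >= June 10? ✗ → no.
Result: red_phase, silver_phase.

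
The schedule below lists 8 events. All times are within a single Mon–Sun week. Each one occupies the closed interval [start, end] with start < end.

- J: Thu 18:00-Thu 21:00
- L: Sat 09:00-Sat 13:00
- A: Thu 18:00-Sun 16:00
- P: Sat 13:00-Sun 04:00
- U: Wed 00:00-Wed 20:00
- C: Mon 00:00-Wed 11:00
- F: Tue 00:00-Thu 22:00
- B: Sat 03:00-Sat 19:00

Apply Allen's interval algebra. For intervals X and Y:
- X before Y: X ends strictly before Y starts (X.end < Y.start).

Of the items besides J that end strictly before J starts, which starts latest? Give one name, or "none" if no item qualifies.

U

Target J = [Thu 18:00, Thu 21:00].
A [Thu 18:00, Sun 16:00] → started-by → excluded.
B [Sat 03:00, Sat 19:00] → after → excluded.
C [Mon 00:00, Wed 11:00] → before → candidate.
F [Tue 00:00, Thu 22:00] → contains → excluded.
L [Sat 09:00, Sat 13:00] → after → excluded.
P [Sat 13:00, Sun 04:00] → after → excluded.
U [Wed 00:00, Wed 20:00] → before → candidate.
Among candidates, latest start is Wed 00:00 → U.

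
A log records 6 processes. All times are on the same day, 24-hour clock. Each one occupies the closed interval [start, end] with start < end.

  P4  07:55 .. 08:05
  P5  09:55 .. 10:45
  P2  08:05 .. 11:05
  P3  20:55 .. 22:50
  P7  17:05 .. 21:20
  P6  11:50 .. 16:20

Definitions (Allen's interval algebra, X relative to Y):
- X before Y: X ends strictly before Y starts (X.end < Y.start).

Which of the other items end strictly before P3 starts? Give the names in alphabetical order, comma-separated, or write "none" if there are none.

Target P3 = [20:55, 22:50].
P2 [08:05, 11:05] → before → yes.
P4 [07:55, 08:05] → before → yes.
P5 [09:55, 10:45] → before → yes.
P6 [11:50, 16:20] → before → yes.
P7 [17:05, 21:20] → overlaps → no.
Result: P2, P4, P5, P6.

P2, P4, P5, P6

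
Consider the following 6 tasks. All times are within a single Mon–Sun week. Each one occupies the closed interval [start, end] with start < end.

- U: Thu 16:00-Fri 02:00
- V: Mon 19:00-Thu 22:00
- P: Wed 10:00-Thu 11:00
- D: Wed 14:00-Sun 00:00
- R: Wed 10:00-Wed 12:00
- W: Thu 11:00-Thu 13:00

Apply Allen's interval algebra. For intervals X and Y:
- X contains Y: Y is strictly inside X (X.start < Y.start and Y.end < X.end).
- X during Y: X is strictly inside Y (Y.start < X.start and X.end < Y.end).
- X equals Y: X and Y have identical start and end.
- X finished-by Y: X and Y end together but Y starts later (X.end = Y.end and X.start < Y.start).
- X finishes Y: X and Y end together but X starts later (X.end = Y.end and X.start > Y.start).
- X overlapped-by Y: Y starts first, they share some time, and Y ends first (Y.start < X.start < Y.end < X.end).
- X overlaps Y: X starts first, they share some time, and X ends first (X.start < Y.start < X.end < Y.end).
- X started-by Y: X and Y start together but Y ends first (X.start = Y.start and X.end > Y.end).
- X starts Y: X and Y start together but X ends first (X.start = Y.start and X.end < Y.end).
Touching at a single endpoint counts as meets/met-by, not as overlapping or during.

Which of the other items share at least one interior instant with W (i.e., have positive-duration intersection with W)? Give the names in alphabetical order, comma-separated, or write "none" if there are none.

Target W = [Thu 11:00, Thu 13:00].
D [Wed 14:00, Sun 00:00] → contains → yes.
P [Wed 10:00, Thu 11:00] → meets → no.
R [Wed 10:00, Wed 12:00] → before → no.
U [Thu 16:00, Fri 02:00] → after → no.
V [Mon 19:00, Thu 22:00] → contains → yes.
Result: D, V.

D, V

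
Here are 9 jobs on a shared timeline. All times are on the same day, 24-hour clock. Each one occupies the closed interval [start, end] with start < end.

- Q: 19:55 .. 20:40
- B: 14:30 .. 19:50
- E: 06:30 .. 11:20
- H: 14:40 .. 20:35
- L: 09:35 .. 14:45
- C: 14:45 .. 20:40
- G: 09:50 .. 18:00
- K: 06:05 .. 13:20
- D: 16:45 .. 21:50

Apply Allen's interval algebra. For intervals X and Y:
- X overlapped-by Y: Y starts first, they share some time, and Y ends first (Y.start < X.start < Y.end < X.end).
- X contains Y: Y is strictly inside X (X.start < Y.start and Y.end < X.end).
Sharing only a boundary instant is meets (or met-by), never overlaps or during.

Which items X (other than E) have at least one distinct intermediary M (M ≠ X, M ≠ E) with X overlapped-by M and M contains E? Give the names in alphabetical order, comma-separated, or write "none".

Target E = [06:30, 11:20].
Intermediaries M with M contains E: K.
Via K — items with X overlapped-by K: G, L.
Union: G, L.

G, L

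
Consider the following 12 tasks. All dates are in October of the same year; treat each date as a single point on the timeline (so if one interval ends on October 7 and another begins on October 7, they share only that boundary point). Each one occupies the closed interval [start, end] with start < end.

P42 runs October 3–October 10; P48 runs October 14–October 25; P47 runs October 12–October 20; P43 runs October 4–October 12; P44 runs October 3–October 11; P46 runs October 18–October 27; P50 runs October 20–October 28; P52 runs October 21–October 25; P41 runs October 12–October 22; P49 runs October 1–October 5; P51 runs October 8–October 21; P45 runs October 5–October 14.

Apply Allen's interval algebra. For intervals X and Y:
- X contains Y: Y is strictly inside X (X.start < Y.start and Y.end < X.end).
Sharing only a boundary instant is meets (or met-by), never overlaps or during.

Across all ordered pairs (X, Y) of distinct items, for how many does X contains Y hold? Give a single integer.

3

Checking all 132 ordered pairs for relation 'contains'; matching pairs in alphabetical order:
(P46, P52): P46 contains P52 ✓
(P50, P52): P50 contains P52 ✓
(P51, P47): P51 contains P47 ✓
Count: 3.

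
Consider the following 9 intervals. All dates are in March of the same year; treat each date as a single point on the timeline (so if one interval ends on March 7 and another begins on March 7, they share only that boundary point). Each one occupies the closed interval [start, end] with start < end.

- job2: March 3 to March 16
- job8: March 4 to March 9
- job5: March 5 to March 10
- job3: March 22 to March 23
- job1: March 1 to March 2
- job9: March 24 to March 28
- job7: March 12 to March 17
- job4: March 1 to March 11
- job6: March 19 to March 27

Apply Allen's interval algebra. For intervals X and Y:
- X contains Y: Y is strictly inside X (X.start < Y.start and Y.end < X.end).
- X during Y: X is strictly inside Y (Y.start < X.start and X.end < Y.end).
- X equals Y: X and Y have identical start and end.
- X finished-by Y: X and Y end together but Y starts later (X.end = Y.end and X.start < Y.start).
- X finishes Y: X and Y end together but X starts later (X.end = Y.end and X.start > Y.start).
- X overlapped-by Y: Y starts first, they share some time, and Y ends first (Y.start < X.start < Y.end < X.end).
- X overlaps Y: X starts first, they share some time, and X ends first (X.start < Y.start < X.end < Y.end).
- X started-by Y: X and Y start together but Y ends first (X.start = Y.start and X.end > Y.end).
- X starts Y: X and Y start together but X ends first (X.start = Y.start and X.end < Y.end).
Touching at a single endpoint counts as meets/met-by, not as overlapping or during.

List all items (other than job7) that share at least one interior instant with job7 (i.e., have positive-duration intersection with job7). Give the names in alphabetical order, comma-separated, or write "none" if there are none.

job2

Target job7 = [March 12, March 17].
job1 [March 1, March 2] → before → no.
job2 [March 3, March 16] → overlaps → yes.
job3 [March 22, March 23] → after → no.
job4 [March 1, March 11] → before → no.
job5 [March 5, March 10] → before → no.
job6 [March 19, March 27] → after → no.
job8 [March 4, March 9] → before → no.
job9 [March 24, March 28] → after → no.
Result: job2.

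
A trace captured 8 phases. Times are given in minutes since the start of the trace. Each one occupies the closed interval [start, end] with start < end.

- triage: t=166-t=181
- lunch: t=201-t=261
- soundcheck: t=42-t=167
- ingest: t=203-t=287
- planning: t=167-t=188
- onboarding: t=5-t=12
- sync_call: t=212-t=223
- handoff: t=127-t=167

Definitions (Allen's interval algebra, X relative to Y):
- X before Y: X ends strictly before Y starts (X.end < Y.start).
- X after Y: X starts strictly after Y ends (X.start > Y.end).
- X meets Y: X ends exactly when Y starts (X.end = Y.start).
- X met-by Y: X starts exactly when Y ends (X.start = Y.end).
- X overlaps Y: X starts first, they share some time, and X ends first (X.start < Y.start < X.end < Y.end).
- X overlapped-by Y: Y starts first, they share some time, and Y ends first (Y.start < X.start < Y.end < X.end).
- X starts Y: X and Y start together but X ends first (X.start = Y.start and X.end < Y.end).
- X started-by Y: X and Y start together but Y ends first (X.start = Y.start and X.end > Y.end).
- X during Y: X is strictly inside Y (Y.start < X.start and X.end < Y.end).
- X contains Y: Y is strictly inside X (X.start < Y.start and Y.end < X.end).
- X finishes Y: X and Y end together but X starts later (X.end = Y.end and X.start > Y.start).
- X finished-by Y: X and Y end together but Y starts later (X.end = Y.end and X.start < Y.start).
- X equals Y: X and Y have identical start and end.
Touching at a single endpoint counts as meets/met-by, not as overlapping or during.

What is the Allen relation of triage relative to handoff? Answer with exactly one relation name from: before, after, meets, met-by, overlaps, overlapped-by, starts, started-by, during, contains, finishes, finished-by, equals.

overlapped-by

triage = [t=166, t=181]; handoff = [t=127, t=167].
Compare endpoints: triage.start > handoff.start, triage.start < handoff.end, triage.end > handoff.start, triage.end > handoff.end.
That pattern is 'overlapped-by'.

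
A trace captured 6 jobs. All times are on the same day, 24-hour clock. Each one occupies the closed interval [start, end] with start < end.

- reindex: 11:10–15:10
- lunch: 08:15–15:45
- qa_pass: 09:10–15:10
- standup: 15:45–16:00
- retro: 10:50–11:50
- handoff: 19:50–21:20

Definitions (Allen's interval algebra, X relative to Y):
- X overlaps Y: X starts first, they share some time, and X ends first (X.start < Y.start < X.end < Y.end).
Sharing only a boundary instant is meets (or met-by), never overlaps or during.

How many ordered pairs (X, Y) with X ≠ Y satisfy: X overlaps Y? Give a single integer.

1

Checking all 30 ordered pairs for relation 'overlaps'; matching pairs in alphabetical order:
(retro, reindex): retro overlaps reindex ✓
Count: 1.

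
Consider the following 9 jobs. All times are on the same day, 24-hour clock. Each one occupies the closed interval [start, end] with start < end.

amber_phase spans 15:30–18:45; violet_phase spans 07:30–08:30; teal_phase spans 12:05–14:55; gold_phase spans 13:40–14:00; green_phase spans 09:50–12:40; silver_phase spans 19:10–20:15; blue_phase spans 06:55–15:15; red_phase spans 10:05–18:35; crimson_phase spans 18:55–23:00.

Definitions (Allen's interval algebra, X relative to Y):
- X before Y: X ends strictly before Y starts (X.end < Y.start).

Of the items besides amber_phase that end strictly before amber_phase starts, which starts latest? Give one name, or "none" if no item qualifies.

gold_phase

Target amber_phase = [15:30, 18:45].
blue_phase [06:55, 15:15] → before → candidate.
crimson_phase [18:55, 23:00] → after → excluded.
gold_phase [13:40, 14:00] → before → candidate.
green_phase [09:50, 12:40] → before → candidate.
red_phase [10:05, 18:35] → overlaps → excluded.
silver_phase [19:10, 20:15] → after → excluded.
teal_phase [12:05, 14:55] → before → candidate.
violet_phase [07:30, 08:30] → before → candidate.
Among candidates, latest start is 13:40 → gold_phase.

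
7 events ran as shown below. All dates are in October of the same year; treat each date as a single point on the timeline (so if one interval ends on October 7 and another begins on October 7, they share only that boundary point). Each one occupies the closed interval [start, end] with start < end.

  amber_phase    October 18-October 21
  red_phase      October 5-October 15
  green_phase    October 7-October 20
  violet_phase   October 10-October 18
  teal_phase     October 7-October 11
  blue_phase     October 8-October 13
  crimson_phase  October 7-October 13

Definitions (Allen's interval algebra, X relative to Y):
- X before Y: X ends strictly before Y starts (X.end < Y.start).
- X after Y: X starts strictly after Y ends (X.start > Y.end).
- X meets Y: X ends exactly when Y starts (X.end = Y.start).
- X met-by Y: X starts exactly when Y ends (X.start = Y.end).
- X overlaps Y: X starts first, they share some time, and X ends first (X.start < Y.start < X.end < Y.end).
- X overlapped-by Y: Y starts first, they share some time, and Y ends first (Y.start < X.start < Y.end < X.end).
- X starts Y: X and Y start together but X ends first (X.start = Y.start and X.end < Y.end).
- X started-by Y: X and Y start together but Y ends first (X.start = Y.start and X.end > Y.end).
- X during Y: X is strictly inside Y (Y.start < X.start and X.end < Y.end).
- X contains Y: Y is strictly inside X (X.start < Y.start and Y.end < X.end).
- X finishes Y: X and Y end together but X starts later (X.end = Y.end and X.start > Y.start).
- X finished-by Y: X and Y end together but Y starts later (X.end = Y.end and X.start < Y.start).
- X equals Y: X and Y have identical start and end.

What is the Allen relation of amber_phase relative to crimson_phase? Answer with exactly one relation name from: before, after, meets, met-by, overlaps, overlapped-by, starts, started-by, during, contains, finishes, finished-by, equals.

amber_phase = [October 18, October 21]; crimson_phase = [October 7, October 13].
Compare endpoints: amber_phase.start > crimson_phase.start, amber_phase.start > crimson_phase.end, amber_phase.end > crimson_phase.start, amber_phase.end > crimson_phase.end.
That pattern is 'after'.

after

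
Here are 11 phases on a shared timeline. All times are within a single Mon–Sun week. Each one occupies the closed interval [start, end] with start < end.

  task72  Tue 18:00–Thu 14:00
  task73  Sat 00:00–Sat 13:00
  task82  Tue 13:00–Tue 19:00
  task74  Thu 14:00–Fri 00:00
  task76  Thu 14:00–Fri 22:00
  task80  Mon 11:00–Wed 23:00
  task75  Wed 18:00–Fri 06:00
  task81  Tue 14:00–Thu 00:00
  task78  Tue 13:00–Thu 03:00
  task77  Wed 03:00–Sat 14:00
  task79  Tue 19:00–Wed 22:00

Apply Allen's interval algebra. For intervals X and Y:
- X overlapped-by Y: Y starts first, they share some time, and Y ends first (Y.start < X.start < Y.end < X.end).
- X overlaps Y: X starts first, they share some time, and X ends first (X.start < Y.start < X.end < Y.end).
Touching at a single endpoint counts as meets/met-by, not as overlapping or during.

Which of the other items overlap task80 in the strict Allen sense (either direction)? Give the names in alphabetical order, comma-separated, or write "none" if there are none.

Target task80 = [Mon 11:00, Wed 23:00].
task72 [Tue 18:00, Thu 14:00] → overlapped-by → yes.
task73 [Sat 00:00, Sat 13:00] → after → no.
task74 [Thu 14:00, Fri 00:00] → after → no.
task75 [Wed 18:00, Fri 06:00] → overlapped-by → yes.
task76 [Thu 14:00, Fri 22:00] → after → no.
task77 [Wed 03:00, Sat 14:00] → overlapped-by → yes.
task78 [Tue 13:00, Thu 03:00] → overlapped-by → yes.
task79 [Tue 19:00, Wed 22:00] → during → no.
task81 [Tue 14:00, Thu 00:00] → overlapped-by → yes.
task82 [Tue 13:00, Tue 19:00] → during → no.
Result: task72, task75, task77, task78, task81.

task72, task75, task77, task78, task81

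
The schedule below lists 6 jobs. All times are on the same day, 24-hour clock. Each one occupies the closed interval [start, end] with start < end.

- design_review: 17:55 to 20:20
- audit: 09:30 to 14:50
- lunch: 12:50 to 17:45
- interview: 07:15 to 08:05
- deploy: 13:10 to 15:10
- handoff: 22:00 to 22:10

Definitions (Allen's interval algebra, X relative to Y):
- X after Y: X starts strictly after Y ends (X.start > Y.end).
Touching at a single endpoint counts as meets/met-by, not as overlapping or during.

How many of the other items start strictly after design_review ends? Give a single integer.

Target design_review = [17:55, 20:20].
audit [09:30, 14:50] → before → no.
deploy [13:10, 15:10] → before → no.
handoff [22:00, 22:10] → after → counts.
interview [07:15, 08:05] → before → no.
lunch [12:50, 17:45] → before → no.
Total: 1.

1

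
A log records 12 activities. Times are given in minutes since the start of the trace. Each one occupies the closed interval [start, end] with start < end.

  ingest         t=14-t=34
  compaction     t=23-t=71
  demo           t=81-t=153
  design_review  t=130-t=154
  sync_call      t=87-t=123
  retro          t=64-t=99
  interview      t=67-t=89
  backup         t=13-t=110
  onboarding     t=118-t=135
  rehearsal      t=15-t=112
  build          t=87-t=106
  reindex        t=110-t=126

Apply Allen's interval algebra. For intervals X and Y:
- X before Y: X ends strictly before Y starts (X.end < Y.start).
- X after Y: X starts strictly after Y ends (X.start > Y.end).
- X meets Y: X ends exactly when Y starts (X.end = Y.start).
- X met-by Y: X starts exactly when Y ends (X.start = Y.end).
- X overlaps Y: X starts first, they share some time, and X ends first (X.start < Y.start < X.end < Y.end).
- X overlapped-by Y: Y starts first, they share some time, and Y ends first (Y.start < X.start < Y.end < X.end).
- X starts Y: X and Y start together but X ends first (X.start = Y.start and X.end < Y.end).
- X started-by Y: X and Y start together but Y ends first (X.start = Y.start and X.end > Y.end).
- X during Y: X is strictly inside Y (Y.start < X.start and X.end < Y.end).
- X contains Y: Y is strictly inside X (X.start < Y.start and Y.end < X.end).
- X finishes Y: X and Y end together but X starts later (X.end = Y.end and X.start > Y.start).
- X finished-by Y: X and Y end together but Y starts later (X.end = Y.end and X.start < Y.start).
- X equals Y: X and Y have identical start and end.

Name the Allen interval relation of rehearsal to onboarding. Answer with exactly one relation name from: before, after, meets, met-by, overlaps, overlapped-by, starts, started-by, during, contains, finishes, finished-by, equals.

before

rehearsal = [t=15, t=112]; onboarding = [t=118, t=135].
Compare endpoints: rehearsal.start < onboarding.start, rehearsal.start < onboarding.end, rehearsal.end < onboarding.start, rehearsal.end < onboarding.end.
That pattern is 'before'.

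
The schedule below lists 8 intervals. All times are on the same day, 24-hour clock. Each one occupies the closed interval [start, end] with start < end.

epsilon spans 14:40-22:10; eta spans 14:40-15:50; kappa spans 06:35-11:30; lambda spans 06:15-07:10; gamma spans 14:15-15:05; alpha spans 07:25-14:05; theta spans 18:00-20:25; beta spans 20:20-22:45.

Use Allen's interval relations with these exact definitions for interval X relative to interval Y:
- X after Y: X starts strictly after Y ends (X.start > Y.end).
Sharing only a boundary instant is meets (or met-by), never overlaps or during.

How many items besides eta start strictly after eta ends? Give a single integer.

Target eta = [14:40, 15:50].
alpha [07:25, 14:05] → before → no.
beta [20:20, 22:45] → after → counts.
epsilon [14:40, 22:10] → started-by → no.
gamma [14:15, 15:05] → overlaps → no.
kappa [06:35, 11:30] → before → no.
lambda [06:15, 07:10] → before → no.
theta [18:00, 20:25] → after → counts.
Total: 2.

2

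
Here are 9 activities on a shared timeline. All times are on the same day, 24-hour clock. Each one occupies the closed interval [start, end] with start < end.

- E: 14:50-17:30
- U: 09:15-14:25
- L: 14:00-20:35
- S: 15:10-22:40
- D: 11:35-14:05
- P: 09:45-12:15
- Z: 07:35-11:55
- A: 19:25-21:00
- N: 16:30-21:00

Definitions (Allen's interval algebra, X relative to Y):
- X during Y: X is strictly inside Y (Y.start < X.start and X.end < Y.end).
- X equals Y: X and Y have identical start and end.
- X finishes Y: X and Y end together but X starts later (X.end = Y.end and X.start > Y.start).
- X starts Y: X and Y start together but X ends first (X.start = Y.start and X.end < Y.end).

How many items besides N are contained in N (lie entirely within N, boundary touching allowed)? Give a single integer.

1

Target N = [16:30, 21:00].
A [19:25, 21:00] → finishes → counts.
D [11:35, 14:05] → before → no.
E [14:50, 17:30] → overlaps → no.
L [14:00, 20:35] → overlaps → no.
P [09:45, 12:15] → before → no.
S [15:10, 22:40] → contains → no.
U [09:15, 14:25] → before → no.
Z [07:35, 11:55] → before → no.
Total: 1.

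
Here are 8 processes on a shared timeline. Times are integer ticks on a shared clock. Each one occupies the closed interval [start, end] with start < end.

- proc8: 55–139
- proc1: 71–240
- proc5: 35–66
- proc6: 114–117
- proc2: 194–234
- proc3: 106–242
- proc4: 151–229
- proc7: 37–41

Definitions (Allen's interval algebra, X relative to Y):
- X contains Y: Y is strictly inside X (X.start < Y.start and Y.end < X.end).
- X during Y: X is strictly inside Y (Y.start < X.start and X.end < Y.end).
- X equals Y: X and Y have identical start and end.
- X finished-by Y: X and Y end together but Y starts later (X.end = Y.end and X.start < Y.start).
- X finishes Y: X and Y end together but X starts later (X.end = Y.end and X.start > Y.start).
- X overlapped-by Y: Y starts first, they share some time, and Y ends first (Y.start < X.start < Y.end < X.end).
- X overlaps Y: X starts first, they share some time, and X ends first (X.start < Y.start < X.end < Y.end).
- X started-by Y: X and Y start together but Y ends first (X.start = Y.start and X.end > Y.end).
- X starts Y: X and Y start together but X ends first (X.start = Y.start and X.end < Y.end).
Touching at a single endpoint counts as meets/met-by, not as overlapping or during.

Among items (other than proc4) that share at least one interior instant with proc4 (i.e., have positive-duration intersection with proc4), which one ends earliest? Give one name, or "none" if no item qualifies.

Target proc4 = [151, 229].
proc1 [71, 240] → contains → candidate.
proc2 [194, 234] → overlapped-by → candidate.
proc3 [106, 242] → contains → candidate.
proc5 [35, 66] → before → excluded.
proc6 [114, 117] → before → excluded.
proc7 [37, 41] → before → excluded.
proc8 [55, 139] → before → excluded.
Among candidates, earliest end is 234 → proc2.

proc2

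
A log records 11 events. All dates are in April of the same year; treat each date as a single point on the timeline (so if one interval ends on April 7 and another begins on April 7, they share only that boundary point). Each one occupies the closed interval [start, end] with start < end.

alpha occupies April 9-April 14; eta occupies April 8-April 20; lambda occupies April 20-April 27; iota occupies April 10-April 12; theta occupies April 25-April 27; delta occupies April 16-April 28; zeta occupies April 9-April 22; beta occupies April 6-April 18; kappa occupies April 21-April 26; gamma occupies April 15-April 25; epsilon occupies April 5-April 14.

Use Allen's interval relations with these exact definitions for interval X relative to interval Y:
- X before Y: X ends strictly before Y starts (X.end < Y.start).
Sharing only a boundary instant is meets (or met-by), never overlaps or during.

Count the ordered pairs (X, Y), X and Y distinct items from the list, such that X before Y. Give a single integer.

21

Checking all 110 ordered pairs for relation 'before'; matching pairs in alphabetical order:
(alpha, delta): alpha before delta ✓
(alpha, gamma): alpha before gamma ✓
(alpha, kappa): alpha before kappa ✓
(alpha, lambda): alpha before lambda ✓
(alpha, theta): alpha before theta ✓
(beta, kappa): beta before kappa ✓
(beta, lambda): beta before lambda ✓
(beta, theta): beta before theta ✓
(epsilon, delta): epsilon before delta ✓
(epsilon, gamma): epsilon before gamma ✓
(epsilon, kappa): epsilon before kappa ✓
(epsilon, lambda): epsilon before lambda ✓
(epsilon, theta): epsilon before theta ✓
(eta, kappa): eta before kappa ✓
(eta, theta): eta before theta ✓
(iota, delta): iota before delta ✓
(iota, gamma): iota before gamma ✓
(iota, kappa): iota before kappa ✓
(iota, lambda): iota before lambda ✓
(iota, theta): iota before theta ✓
(zeta, theta): zeta before theta ✓
Count: 21.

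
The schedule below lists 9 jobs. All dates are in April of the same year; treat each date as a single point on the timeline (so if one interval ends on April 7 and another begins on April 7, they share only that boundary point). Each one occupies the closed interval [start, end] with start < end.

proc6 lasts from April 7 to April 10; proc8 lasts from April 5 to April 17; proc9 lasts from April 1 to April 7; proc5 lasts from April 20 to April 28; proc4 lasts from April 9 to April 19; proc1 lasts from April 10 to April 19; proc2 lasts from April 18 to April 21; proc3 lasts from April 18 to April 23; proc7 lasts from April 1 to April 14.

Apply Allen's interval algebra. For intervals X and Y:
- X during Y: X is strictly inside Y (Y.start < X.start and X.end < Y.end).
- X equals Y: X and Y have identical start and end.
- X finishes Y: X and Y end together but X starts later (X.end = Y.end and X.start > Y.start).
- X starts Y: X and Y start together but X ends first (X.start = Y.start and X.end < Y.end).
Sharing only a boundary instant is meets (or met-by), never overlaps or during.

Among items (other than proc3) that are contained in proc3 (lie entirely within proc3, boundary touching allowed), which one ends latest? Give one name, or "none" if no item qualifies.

Target proc3 = [April 18, April 23].
proc1 [April 10, April 19] → overlaps → excluded.
proc2 [April 18, April 21] → starts → candidate.
proc4 [April 9, April 19] → overlaps → excluded.
proc5 [April 20, April 28] → overlapped-by → excluded.
proc6 [April 7, April 10] → before → excluded.
proc7 [April 1, April 14] → before → excluded.
proc8 [April 5, April 17] → before → excluded.
proc9 [April 1, April 7] → before → excluded.
Among candidates, latest end is April 21 → proc2.

proc2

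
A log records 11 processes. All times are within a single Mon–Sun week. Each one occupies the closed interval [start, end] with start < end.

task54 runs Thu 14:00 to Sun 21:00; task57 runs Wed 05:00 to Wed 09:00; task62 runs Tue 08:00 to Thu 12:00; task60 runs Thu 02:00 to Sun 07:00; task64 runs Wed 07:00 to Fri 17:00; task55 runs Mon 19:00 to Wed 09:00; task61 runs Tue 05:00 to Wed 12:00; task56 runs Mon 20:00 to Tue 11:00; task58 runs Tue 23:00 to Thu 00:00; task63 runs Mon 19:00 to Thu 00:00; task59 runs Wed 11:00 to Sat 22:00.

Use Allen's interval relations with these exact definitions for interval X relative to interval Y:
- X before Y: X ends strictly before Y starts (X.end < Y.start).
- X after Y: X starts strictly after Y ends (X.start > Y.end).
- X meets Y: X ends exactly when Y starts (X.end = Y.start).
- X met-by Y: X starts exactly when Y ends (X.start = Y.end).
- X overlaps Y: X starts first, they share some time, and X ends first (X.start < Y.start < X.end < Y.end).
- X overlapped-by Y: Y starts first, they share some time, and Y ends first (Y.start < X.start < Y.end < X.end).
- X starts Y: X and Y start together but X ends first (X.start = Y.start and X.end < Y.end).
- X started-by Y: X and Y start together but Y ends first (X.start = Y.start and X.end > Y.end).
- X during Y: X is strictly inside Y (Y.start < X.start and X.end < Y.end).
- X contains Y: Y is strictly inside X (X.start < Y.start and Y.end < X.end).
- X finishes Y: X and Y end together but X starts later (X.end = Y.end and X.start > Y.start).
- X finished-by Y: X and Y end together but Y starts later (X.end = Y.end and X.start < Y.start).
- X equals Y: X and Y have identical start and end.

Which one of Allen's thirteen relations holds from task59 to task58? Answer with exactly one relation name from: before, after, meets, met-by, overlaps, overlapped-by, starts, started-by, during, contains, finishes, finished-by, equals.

task59 = [Wed 11:00, Sat 22:00]; task58 = [Tue 23:00, Thu 00:00].
Compare endpoints: task59.start > task58.start, task59.start < task58.end, task59.end > task58.start, task59.end > task58.end.
That pattern is 'overlapped-by'.

overlapped-by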